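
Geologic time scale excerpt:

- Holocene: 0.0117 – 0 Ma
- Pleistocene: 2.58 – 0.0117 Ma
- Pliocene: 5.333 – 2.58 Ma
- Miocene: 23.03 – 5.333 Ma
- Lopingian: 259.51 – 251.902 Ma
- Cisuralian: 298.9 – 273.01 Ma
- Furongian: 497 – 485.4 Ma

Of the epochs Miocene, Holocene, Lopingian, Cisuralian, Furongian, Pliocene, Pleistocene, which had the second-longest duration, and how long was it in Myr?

Miocene, 17.697 million years

Start − end for each: Miocene 23.03 − 5.333 = 17.697; Holocene 0.0117 − 0 = 0.0117; Lopingian 259.51 − 251.902 = 7.608; Cisuralian 298.9 − 273.01 = 25.89; Furongian 497 − 485.4 = 11.6; Pliocene 5.333 − 2.58 = 2.753; Pleistocene 2.58 − 0.0117 = 2.5683.
Ranking these from longest: Cisuralian > Miocene > Furongian > Lopingian > Pliocene > Pleistocene > Holocene.
Position 2 in that ranking is Miocene, which lasted 17.697 Myr.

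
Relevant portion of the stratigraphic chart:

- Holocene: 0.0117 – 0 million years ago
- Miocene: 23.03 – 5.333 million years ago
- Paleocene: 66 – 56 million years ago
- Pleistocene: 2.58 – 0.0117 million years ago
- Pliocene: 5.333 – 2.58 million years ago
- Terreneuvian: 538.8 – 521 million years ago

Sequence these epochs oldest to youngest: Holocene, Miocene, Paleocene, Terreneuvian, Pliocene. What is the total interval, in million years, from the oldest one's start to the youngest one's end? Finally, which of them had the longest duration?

Start ages (Ma): Terreneuvian 538.8, Paleocene 66, Miocene 23.03, Pliocene 5.333, Holocene 0.0117.
Ordered oldest to youngest: Terreneuvian, Paleocene, Miocene, Pliocene, Holocene.
Span = 538.8 − 0 = 538.8 Myr.
Durations: Terreneuvian 17.8, Paleocene 10, Miocene 17.697, Pliocene 2.753, Holocene 0.0117 → longest is Terreneuvian (17.8 Myr).

Terreneuvian, Paleocene, Miocene, Pliocene, Holocene; total span 538.8 Myr; longest is Terreneuvian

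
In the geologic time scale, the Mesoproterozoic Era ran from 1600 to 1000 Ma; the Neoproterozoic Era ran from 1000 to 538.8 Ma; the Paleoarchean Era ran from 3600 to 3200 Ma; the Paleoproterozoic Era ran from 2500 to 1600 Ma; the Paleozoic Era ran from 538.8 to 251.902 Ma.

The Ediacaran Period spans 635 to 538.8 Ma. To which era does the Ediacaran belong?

Neoproterozoic

The Ediacaran (635–538.8 Ma) lies entirely within 1000–538.8 Ma, the Neoproterozoic Era.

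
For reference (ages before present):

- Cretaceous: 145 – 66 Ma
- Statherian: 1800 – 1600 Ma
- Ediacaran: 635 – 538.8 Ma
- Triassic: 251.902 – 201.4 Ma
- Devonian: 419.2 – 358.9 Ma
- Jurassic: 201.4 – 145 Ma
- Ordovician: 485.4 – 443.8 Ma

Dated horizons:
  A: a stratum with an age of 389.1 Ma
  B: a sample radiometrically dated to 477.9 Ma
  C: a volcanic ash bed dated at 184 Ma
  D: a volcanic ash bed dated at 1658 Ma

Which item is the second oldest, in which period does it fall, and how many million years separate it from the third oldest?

B, in the Ordovician; 88.8 million years to A

Sorted oldest-first by Ma: D (1658), B (477.9), A (389.1), C (184).
The second oldest is B at 477.9 Ma, which lies in 485.4–443.8 Ma: the Ordovician.
The third oldest is A at 389.1 Ma; separation = |477.9 − 389.1| = 88.8 Myr.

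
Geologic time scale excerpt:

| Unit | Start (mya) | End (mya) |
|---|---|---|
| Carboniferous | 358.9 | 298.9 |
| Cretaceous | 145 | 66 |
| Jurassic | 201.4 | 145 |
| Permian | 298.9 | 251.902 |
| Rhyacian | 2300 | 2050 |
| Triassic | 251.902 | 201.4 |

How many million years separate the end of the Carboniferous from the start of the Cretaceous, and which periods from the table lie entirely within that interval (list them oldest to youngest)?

End of Carboniferous = 298.9 Ma; start of Cretaceous = 145 Ma.
Gap = 298.9 − 145 = 153.9 Myr.
Periods wholly inside 298.9–145 Ma: Permian (298.9–251.902), Triassic (251.902–201.4), Jurassic (201.4–145).

153.9 million years; Permian, Triassic, Jurassic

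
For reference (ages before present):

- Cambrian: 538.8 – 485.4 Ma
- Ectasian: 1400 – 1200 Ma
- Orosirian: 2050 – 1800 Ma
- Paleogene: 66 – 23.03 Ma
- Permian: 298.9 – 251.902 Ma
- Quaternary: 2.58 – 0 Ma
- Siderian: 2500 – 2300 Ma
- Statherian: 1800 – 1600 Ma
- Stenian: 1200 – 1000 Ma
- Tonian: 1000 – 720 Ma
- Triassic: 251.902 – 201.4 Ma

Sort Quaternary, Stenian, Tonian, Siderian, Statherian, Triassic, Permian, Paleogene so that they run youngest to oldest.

Quaternary, Paleogene, Triassic, Permian, Tonian, Stenian, Statherian, Siderian

Read off each span (Ma): Quaternary 2.58–0; Stenian 1200–1000; Tonian 1000–720; Siderian 2500–2300; Statherian 1800–1600; Triassic 251.902–201.4; Permian 298.9–251.902; Paleogene 66–23.03.
Larger Ma is older, so oldest→youngest is Siderian, Statherian, Stenian, Tonian, Permian, Triassic, Paleogene, Quaternary; reverse it for youngest→oldest.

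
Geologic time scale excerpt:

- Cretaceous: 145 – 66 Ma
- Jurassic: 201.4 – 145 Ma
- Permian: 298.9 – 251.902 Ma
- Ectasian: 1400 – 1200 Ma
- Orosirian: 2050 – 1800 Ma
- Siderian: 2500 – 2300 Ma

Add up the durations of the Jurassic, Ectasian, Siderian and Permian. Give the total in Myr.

Duration is start − end for each: (201.4 − 145) + (1400 − 1200) + (2500 − 2300) + (298.9 − 251.902).
That is 56.4 + 200 + 200 + 46.998, which totals 503.398 million years.

503.398 million years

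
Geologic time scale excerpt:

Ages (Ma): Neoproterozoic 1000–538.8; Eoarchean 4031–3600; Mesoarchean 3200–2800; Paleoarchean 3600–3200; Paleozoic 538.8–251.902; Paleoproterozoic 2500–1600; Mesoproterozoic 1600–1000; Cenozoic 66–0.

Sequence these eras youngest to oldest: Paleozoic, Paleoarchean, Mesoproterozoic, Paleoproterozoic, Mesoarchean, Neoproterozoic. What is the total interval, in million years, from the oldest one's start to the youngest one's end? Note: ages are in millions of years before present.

Start ages (Ma): Paleoarchean 3600, Mesoarchean 3200, Paleoproterozoic 2500, Mesoproterozoic 1600, Neoproterozoic 1000, Paleozoic 538.8.
Ordered youngest to oldest: Paleozoic, Neoproterozoic, Mesoproterozoic, Paleoproterozoic, Mesoarchean, Paleoarchean.
Span = 3600 − 251.902 = 3348.098 Myr.

Paleozoic → Neoproterozoic → Mesoproterozoic → Paleoproterozoic → Mesoarchean → Paleoarchean; total span 3348.098 Myr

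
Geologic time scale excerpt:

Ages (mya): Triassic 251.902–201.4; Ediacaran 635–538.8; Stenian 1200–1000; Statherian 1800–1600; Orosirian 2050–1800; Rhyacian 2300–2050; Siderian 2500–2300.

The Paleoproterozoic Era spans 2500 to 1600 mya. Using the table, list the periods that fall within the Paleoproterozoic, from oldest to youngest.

Siderian, Rhyacian, Orosirian, Statherian

Periods with both bounds inside 2500–1600 Ma: Siderian (2500–2300), Rhyacian (2300–2050), Orosirian (2050–1800), Statherian (1800–1600).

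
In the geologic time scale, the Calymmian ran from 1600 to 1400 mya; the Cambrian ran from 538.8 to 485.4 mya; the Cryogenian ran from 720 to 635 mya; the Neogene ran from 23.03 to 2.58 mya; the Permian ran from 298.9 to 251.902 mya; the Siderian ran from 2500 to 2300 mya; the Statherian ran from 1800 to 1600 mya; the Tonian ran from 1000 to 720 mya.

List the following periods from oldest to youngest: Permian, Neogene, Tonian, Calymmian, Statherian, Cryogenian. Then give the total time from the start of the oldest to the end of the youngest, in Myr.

Start ages (Ma): Statherian 1800, Calymmian 1600, Tonian 1000, Cryogenian 720, Permian 298.9, Neogene 23.03.
Ordered oldest to youngest: Statherian, Calymmian, Tonian, Cryogenian, Permian, Neogene.
Span = 1800 − 2.58 = 1797.42 Myr.

Statherian, Calymmian, Tonian, Cryogenian, Permian, Neogene; total span 1797.42 Myr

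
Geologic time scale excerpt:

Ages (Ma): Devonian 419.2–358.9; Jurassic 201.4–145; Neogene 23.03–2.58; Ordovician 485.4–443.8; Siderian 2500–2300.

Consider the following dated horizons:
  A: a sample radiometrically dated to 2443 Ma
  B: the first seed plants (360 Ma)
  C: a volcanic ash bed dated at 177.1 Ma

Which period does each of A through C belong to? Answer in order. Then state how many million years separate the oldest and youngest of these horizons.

A — Siderian; B — Devonian; C — Jurassic; span 2265.9 million years

Match each age against the start–end ranges in the excerpt: A = 2443 Ma → Siderian (2500–2300); B = 360 Ma → Devonian (419.2–358.9); C = 177.1 Ma → Jurassic (201.4–145).
The largest age is 2443 Ma and the smallest is 177.1 Ma; their difference is 2265.9 Myr.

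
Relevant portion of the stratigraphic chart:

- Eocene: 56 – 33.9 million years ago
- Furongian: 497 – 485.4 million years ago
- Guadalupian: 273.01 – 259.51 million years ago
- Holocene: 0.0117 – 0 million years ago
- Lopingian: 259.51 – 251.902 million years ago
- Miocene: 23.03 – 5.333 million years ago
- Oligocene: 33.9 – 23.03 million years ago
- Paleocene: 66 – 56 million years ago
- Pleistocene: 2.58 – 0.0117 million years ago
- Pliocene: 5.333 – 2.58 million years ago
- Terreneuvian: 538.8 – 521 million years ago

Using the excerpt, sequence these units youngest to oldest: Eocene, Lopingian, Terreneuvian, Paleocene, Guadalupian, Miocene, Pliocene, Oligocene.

Read off each span (Ma): Eocene 56–33.9; Lopingian 259.51–251.902; Terreneuvian 538.8–521; Paleocene 66–56; Guadalupian 273.01–259.51; Miocene 23.03–5.333; Pliocene 5.333–2.58; Oligocene 33.9–23.03.
Larger Ma is older, so oldest→youngest is Terreneuvian, Guadalupian, Lopingian, Paleocene, Eocene, Oligocene, Miocene, Pliocene; reverse it for youngest→oldest.

Pliocene, then Miocene, then Oligocene, then Eocene, then Paleocene, then Lopingian, then Guadalupian, then Terreneuvian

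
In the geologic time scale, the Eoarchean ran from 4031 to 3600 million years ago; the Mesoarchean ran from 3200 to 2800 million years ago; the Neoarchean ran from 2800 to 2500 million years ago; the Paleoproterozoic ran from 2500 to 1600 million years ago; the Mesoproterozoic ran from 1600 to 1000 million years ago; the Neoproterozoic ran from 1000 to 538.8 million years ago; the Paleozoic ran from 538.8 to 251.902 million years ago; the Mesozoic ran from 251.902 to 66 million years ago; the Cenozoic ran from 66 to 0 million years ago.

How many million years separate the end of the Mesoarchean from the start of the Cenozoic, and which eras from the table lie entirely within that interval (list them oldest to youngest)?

2734 million years; Neoarchean, Paleoproterozoic, Mesoproterozoic, Neoproterozoic, Paleozoic, Mesozoic

End of Mesoarchean = 2800 Ma; start of Cenozoic = 66 Ma.
Gap = 2800 − 66 = 2734 Myr.
Eras wholly inside 2800–66 Ma: Neoarchean (2800–2500), Paleoproterozoic (2500–1600), Mesoproterozoic (1600–1000), Neoproterozoic (1000–538.8), Paleozoic (538.8–251.902), Mesozoic (251.902–66).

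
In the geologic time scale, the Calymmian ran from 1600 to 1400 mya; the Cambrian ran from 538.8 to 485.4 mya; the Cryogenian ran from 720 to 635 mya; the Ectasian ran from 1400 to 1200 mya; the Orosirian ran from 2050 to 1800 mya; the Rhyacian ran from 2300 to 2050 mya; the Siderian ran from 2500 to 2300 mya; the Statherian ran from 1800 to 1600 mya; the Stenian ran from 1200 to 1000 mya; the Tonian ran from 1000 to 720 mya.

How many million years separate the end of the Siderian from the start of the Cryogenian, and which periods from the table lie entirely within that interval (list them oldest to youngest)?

The Siderian closes at 2300 Ma and the Cryogenian opens at 720 Ma, so the interval is 2300 − 720 = 1580 Myr.
A period fits inside if it starts at or after 2300 Ma and ends at or before 720 Ma; oldest first that gives Rhyacian, Orosirian, Statherian, Calymmian, Ectasian, Stenian, Tonian.

1580 million years; Rhyacian, Orosirian, Statherian, Calymmian, Ectasian, Stenian, Tonian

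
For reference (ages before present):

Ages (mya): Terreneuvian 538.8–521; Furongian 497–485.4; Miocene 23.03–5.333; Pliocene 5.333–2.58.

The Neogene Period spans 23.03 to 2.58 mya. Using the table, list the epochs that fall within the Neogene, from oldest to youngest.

Miocene, Pliocene

Epochs with both bounds inside 23.03–2.58 Ma: Miocene (23.03–5.333), Pliocene (5.333–2.58).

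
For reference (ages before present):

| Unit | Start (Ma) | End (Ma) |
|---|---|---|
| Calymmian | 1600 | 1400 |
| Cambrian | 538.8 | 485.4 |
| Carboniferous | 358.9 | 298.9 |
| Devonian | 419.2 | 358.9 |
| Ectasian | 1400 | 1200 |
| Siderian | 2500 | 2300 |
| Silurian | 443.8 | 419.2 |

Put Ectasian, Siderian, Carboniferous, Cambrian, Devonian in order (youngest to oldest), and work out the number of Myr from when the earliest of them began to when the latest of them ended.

From the excerpt: Ectasian 1400–1200; Siderian 2500–2300; Carboniferous 358.9–298.9; Cambrian 538.8–485.4; Devonian 419.2–358.9 (Ma).
Larger Ma is earlier, so the oldest is Siderian and the youngest is Carboniferous; youngest to oldest: Carboniferous, Devonian, Cambrian, Ectasian, Siderian.
Oldest start 2500 minus youngest end 298.9 gives 2201.1 Myr overall.

Carboniferous, Devonian, Cambrian, Ectasian, Siderian; total span 2201.1 Myr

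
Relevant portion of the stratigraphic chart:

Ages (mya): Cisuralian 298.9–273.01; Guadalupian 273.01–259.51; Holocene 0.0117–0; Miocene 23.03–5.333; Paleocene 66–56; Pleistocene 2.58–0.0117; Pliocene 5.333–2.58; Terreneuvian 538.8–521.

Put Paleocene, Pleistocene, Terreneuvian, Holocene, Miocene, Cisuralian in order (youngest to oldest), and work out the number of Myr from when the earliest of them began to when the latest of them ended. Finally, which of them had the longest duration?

From the excerpt: Paleocene 66–56; Pleistocene 2.58–0.0117; Terreneuvian 538.8–521; Holocene 0.0117–0; Miocene 23.03–5.333; Cisuralian 298.9–273.01 (Ma).
Larger Ma is earlier, so the oldest is Terreneuvian and the youngest is Holocene; youngest to oldest: Holocene, Pleistocene, Miocene, Paleocene, Cisuralian, Terreneuvian.
Oldest start 538.8 minus youngest end 0 gives 538.8 Myr overall.
Individual lengths (start − end): Holocene 0.0117; Paleocene 10; Cisuralian 25.89; Pleistocene 2.5683; Miocene 17.697; Terreneuvian 17.8. The largest is Cisuralian at 25.89 Myr.

Holocene, Pleistocene, Miocene, Paleocene, Cisuralian, Terreneuvian; total span 538.8 Myr; longest is Cisuralian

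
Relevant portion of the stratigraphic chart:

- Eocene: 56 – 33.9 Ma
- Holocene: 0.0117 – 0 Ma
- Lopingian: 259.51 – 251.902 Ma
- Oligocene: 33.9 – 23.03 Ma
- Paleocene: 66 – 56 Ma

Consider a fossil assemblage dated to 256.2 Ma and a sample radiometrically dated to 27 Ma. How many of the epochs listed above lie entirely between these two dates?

The older date is 256.2 Ma and the younger is 27 Ma.
Epochs with start < 256.2 and end > 27 Ma: Paleocene (66–56), Eocene (56–33.9).
That is 2 complete epochs.

2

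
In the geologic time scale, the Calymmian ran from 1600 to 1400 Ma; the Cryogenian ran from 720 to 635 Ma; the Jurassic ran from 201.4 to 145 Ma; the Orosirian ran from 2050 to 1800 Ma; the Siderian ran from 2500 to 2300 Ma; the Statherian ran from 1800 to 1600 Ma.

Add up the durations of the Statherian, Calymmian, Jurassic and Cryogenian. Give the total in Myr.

541.4 million years

Each duration: Statherian = 200; Calymmian = 200; Jurassic = 56.4; Cryogenian = 85.
Sum: 200 + 200 + 56.4 + 85 = 541.4 Myr.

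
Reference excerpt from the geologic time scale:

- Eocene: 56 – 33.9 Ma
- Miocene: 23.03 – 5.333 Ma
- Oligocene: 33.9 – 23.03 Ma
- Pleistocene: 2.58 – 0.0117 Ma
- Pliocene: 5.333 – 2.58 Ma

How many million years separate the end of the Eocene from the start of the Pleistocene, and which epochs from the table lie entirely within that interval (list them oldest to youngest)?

31.32 million years; Oligocene, Miocene, Pliocene

End of Eocene = 33.9 Ma; start of Pleistocene = 2.58 Ma.
Gap = 33.9 − 2.58 = 31.32 Myr.
Epochs wholly inside 33.9–2.58 Ma: Oligocene (33.9–23.03), Miocene (23.03–5.333), Pliocene (5.333–2.58).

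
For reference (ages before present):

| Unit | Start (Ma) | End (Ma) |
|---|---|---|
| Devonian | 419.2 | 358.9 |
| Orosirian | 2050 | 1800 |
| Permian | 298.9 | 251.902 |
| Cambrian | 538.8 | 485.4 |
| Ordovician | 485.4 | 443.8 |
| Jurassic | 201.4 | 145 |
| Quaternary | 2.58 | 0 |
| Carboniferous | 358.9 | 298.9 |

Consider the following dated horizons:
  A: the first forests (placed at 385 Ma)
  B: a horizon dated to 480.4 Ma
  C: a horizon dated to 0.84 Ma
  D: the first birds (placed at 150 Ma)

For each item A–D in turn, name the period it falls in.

A: 385 Ma lies in 419.2–358.9 Ma, so Devonian.
B: 480.4 Ma lies in 485.4–443.8 Ma, so Ordovician.
C: 0.84 Ma lies in 2.58–0 Ma, so Quaternary.
D: 150 Ma lies in 201.4–145 Ma, so Jurassic.

A — Devonian; B — Ordovician; C — Quaternary; D — Jurassic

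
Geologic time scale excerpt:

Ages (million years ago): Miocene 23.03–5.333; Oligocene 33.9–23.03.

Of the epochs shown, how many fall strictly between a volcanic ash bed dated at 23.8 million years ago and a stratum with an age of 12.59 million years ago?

0

Checking each listed span, none has both start < 23.8 Ma and end > 12.59 Ma — every epoch straddles one of the two dates or lies outside them — so the count is 0.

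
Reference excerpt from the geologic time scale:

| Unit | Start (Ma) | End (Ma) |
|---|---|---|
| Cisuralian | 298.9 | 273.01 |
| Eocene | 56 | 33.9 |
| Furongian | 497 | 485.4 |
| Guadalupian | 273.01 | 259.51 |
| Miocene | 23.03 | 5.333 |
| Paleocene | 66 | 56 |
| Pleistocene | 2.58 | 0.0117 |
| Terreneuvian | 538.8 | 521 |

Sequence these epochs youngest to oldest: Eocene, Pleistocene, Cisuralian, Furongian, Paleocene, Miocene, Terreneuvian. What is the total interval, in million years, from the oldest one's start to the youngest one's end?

Pleistocene → Miocene → Eocene → Paleocene → Cisuralian → Furongian → Terreneuvian; total span 538.7883 Myr

Start ages (Ma): Terreneuvian 538.8, Furongian 497, Cisuralian 298.9, Paleocene 66, Eocene 56, Miocene 23.03, Pleistocene 2.58.
Ordered youngest to oldest: Pleistocene, Miocene, Eocene, Paleocene, Cisuralian, Furongian, Terreneuvian.
Span = 538.8 − 0.0117 = 538.7883 Myr.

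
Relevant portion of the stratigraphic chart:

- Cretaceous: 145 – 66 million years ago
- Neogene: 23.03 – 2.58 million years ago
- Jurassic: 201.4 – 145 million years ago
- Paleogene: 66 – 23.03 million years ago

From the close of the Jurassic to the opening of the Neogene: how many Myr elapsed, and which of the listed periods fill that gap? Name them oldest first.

121.97 million years; Cretaceous, Paleogene

The Jurassic closes at 145 Ma and the Neogene opens at 23.03 Ma, so the interval is 145 − 23.03 = 121.97 Myr.
A period fits inside if it starts at or after 145 Ma and ends at or before 23.03 Ma; oldest first that gives Cretaceous, Paleogene.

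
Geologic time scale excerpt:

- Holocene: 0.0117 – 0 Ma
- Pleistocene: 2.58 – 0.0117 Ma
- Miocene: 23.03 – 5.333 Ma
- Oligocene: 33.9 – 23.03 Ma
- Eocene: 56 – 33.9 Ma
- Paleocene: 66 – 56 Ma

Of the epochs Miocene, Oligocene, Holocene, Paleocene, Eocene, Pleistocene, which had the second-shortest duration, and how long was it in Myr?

Durations: Miocene 17.697; Oligocene 10.87; Holocene 0.0117; Paleocene 10; Eocene 22.1; Pleistocene 2.5683 Myr.
Sorted shortest-first: Holocene (0.0117), Pleistocene (2.5683), Paleocene (10), Oligocene (10.87), Miocene (17.697), Eocene (22.1).
The second shortest is Pleistocene at 2.5683 Myr.

Pleistocene, 2.5683 million years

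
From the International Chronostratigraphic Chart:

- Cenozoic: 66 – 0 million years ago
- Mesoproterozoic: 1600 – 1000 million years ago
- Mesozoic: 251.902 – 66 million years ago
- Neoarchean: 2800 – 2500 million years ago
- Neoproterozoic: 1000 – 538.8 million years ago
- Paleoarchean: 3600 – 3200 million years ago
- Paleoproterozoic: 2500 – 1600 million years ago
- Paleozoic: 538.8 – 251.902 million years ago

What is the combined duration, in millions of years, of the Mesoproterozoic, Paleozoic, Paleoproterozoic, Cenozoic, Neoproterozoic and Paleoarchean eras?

Duration is start − end for each: (1600 − 1000) + (538.8 − 251.902) + (2500 − 1600) + (66 − 0) + (1000 − 538.8) + (3600 − 3200).
That is 600 + 286.898 + 900 + 66 + 461.2 + 400, which totals 2714.098 million years.

2714.098 million years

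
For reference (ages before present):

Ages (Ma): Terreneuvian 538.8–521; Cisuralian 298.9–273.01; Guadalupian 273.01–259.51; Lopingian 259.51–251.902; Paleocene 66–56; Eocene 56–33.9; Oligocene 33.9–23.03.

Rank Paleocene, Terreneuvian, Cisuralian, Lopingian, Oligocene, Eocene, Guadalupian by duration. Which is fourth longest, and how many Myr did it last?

Durations: Paleocene 10; Terreneuvian 17.8; Cisuralian 25.89; Lopingian 7.608; Oligocene 10.87; Eocene 22.1; Guadalupian 13.5 Myr.
Sorted longest-first: Cisuralian (25.89), Eocene (22.1), Terreneuvian (17.8), Guadalupian (13.5), Oligocene (10.87), Paleocene (10), Lopingian (7.608).
The fourth longest is Guadalupian at 13.5 Myr.

Guadalupian, 13.5 million years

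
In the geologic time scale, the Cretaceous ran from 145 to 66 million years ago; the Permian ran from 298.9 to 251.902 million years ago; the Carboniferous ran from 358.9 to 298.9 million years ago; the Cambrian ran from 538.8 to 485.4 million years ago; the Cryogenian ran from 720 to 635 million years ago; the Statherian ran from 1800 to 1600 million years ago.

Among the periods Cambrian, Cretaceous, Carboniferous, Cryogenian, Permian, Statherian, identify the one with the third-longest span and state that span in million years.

Cretaceous, 79 million years

Durations: Cambrian 53.4; Cretaceous 79; Carboniferous 60; Cryogenian 85; Permian 46.998; Statherian 200 Myr.
Sorted longest-first: Statherian (200), Cryogenian (85), Cretaceous (79), Carboniferous (60), Cambrian (53.4), Permian (46.998).
The third longest is Cretaceous at 79 Myr.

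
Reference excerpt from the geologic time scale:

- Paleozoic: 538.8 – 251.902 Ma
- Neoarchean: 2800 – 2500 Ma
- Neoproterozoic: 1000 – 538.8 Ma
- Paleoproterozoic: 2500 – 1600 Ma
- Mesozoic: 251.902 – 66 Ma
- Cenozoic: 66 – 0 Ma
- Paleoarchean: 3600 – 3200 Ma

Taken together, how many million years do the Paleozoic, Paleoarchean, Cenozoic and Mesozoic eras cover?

Each duration: Paleozoic = 286.898; Paleoarchean = 400; Cenozoic = 66; Mesozoic = 185.902.
Sum: 286.898 + 400 + 66 + 185.902 = 938.8 Myr.

938.8 million years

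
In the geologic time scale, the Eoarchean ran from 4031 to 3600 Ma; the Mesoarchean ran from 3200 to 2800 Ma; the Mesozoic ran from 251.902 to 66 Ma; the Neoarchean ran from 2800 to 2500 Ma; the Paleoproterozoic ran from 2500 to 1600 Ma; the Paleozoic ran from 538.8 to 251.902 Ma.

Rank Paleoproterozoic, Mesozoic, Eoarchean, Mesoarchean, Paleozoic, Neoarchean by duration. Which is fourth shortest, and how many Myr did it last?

Mesoarchean, 400 million years

Durations: Paleoproterozoic 900; Mesozoic 185.902; Eoarchean 431; Mesoarchean 400; Paleozoic 286.898; Neoarchean 300 Myr.
Sorted shortest-first: Mesozoic (185.902), Paleozoic (286.898), Neoarchean (300), Mesoarchean (400), Eoarchean (431), Paleoproterozoic (900).
The fourth shortest is Mesoarchean at 400 Myr.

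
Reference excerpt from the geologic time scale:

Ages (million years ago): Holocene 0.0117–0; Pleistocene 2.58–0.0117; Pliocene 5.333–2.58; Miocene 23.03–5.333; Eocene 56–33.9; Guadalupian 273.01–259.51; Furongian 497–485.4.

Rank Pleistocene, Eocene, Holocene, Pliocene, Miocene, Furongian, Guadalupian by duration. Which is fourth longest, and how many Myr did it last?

Furongian, 11.6 million years

Start − end for each: Pleistocene 2.58 − 0.0117 = 2.5683; Eocene 56 − 33.9 = 22.1; Holocene 0.0117 − 0 = 0.0117; Pliocene 5.333 − 2.58 = 2.753; Miocene 23.03 − 5.333 = 17.697; Furongian 497 − 485.4 = 11.6; Guadalupian 273.01 − 259.51 = 13.5.
Ranking these from longest: Eocene > Miocene > Guadalupian > Furongian > Pliocene > Pleistocene > Holocene.
Position 4 in that ranking is Furongian, which lasted 11.6 Myr.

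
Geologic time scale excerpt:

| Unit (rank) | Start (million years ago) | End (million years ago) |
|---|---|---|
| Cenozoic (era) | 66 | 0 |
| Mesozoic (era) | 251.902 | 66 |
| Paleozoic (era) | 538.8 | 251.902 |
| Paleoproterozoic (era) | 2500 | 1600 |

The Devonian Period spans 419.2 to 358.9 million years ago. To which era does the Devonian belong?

Paleozoic

The Devonian (419.2–358.9 Ma) lies entirely within 538.8–251.902 Ma, the Paleozoic Era.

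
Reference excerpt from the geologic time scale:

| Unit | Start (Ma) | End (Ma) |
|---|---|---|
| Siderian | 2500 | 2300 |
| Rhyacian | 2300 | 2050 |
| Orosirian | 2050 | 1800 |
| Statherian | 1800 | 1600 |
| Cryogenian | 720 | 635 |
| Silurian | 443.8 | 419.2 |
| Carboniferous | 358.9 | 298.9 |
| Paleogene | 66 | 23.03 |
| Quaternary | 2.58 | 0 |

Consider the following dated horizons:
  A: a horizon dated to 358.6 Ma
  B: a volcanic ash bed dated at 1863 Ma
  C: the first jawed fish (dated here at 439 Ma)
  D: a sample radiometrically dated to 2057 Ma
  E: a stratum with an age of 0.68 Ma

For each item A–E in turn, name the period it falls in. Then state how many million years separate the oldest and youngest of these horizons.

A: 358.6 Ma lies in 358.9–298.9 Ma, so Carboniferous.
B: 1863 Ma lies in 2050–1800 Ma, so Orosirian.
C: 439 Ma lies in 443.8–419.2 Ma, so Silurian.
D: 2057 Ma lies in 2300–2050 Ma, so Rhyacian.
E: 0.68 Ma lies in 2.58–0 Ma, so Quaternary.
Oldest = 2057 Ma, youngest = 0.68 Ma → span 2056.32 Myr.

A — Carboniferous; B — Orosirian; C — Silurian; D — Rhyacian; E — Quaternary; span 2056.32 million years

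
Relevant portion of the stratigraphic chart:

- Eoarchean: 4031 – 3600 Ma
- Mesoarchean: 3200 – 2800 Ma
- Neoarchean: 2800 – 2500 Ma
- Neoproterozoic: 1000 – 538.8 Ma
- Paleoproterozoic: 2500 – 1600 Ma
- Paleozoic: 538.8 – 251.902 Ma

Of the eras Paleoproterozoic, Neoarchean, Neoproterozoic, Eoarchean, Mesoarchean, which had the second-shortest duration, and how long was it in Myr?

Mesoarchean, 400 million years

Durations: Paleoproterozoic 900; Neoarchean 300; Neoproterozoic 461.2; Eoarchean 431; Mesoarchean 400 Myr.
Sorted shortest-first: Neoarchean (300), Mesoarchean (400), Eoarchean (431), Neoproterozoic (461.2), Paleoproterozoic (900).
The second shortest is Mesoarchean at 400 Myr.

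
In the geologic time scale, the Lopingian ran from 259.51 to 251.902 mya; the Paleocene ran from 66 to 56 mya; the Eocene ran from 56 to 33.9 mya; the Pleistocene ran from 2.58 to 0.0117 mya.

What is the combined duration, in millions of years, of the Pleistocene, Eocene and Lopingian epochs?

Duration is start − end for each: (2.58 − 0.0117) + (56 − 33.9) + (259.51 − 251.902).
That is 2.5683 + 22.1 + 7.608, which totals 32.2763 million years.

32.2763 million years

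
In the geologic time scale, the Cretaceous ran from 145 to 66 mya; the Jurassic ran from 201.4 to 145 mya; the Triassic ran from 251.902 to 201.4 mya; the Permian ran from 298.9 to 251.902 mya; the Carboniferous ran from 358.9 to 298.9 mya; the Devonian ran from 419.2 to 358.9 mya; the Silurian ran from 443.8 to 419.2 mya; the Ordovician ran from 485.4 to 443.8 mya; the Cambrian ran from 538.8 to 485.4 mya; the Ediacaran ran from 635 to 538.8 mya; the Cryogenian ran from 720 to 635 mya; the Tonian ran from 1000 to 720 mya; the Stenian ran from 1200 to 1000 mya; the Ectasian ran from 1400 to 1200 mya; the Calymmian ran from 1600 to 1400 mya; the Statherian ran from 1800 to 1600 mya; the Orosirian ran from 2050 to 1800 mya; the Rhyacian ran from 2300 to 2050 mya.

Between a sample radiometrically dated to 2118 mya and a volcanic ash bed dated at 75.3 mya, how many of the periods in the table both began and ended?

16

2118 Ma sits inside the Rhyacian (2300–2050) and 75.3 Ma inside the Cretaceous (145–66); neither of those is wholly between the two dates.
The listed periods lying completely between them are Orosirian, Statherian, Calymmian, Ectasian, Stenian, Tonian, Cryogenian, Ediacaran, Cambrian, Ordovician, Silurian, Devonian, Carboniferous, Permian, Triassic, Jurassic — 16 in all.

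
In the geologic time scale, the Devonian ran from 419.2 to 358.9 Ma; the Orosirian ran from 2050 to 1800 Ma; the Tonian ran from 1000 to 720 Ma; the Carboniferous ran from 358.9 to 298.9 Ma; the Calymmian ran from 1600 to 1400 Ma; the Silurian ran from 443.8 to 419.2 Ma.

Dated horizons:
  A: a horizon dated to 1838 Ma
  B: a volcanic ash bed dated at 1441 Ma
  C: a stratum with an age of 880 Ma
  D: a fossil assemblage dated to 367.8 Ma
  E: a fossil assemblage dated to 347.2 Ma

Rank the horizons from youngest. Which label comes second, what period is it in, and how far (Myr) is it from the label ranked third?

Sorted youngest-first by Ma: E (347.2), D (367.8), C (880), B (1441), A (1838).
The second youngest is D at 367.8 Ma, which lies in 419.2–358.9 Ma: the Devonian.
The third youngest is C at 880 Ma; separation = |367.8 − 880| = 512.2 Myr.

D, in the Devonian; 512.2 million years to C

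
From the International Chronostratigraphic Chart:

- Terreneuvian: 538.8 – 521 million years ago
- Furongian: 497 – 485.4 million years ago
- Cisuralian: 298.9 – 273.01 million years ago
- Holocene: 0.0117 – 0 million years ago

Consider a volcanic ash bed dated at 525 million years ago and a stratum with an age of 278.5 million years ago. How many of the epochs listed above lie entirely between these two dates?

1

525 Ma sits inside the Terreneuvian (538.8–521) and 278.5 Ma inside the Cisuralian (298.9–273.01); neither of those is wholly between the two dates.
The listed epochs lying completely between them are Furongian — 1 in all.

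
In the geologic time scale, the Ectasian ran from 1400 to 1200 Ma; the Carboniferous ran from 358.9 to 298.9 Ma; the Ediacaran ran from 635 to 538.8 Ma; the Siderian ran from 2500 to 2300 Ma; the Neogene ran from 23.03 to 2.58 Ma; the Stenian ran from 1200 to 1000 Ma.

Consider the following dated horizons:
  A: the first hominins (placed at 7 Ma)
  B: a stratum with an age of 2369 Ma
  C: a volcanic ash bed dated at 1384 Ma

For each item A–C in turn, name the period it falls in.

A — Neogene; B — Siderian; C — Ectasian

A: 7 Ma lies in 23.03–2.58 Ma, so Neogene.
B: 2369 Ma lies in 2500–2300 Ma, so Siderian.
C: 1384 Ma lies in 1400–1200 Ma, so Ectasian.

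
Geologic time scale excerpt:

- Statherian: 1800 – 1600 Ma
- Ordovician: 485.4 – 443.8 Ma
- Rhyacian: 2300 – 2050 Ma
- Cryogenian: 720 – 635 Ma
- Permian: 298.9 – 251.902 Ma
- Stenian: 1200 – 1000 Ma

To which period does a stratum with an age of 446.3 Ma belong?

Ordovician

446.3 Ma lies between 485.4 and 443.8 Ma, so it falls in the Ordovician.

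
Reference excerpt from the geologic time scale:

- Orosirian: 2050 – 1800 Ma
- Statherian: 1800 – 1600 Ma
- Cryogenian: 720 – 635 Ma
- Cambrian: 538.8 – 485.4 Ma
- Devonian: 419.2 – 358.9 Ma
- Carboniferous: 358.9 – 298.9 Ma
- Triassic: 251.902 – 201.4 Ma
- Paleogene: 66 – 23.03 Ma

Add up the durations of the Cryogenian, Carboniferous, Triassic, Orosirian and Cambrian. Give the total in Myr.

Each duration: Cryogenian = 85; Carboniferous = 60; Triassic = 50.502; Orosirian = 250; Cambrian = 53.4.
Sum: 85 + 60 + 50.502 + 250 + 53.4 = 498.902 Myr.

498.902 million years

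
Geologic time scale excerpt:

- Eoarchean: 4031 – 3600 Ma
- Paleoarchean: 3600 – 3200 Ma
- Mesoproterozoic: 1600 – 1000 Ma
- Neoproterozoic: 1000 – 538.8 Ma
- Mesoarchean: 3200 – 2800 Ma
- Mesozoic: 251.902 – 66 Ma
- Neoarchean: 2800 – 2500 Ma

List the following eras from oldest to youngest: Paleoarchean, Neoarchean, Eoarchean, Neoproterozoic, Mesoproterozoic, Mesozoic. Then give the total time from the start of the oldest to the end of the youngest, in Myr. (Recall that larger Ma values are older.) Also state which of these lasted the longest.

Start ages (Ma): Eoarchean 4031, Paleoarchean 3600, Neoarchean 2800, Mesoproterozoic 1600, Neoproterozoic 1000, Mesozoic 251.902.
Ordered oldest to youngest: Eoarchean, Paleoarchean, Neoarchean, Mesoproterozoic, Neoproterozoic, Mesozoic.
Span = 4031 − 66 = 3965 Myr.
Durations: Eoarchean 431, Neoarchean 300, Neoproterozoic 461.2, Mesozoic 185.902, Mesoproterozoic 600, Paleoarchean 400 → longest is Mesoproterozoic (600 Myr).

Eoarchean → Paleoarchean → Neoarchean → Mesoproterozoic → Neoproterozoic → Mesozoic; total span 3965 Myr; longest is Mesoproterozoic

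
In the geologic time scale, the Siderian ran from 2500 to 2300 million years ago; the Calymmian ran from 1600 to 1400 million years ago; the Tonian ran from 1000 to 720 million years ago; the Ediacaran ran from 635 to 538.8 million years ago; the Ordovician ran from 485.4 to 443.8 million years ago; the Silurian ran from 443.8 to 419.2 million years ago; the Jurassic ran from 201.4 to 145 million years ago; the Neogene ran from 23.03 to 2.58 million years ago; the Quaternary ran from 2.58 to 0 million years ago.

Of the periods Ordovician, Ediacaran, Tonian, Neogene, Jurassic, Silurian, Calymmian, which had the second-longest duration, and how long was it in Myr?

Durations: Ordovician 41.6; Ediacaran 96.2; Tonian 280; Neogene 20.45; Jurassic 56.4; Silurian 24.6; Calymmian 200 Myr.
Sorted longest-first: Tonian (280), Calymmian (200), Ediacaran (96.2), Jurassic (56.4), Ordovician (41.6), Silurian (24.6), Neogene (20.45).
The second longest is Calymmian at 200 Myr.

Calymmian, 200 million years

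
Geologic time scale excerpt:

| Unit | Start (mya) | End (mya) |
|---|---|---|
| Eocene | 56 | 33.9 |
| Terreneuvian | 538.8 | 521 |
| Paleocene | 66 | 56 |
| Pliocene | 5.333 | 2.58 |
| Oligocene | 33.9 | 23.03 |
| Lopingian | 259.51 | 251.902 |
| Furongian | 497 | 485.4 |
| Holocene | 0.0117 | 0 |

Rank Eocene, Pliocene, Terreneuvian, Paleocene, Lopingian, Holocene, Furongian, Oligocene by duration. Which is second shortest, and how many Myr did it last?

Pliocene, 2.753 million years

Durations: Eocene 22.1; Pliocene 2.753; Terreneuvian 17.8; Paleocene 10; Lopingian 7.608; Holocene 0.0117; Furongian 11.6; Oligocene 10.87 Myr.
Sorted shortest-first: Holocene (0.0117), Pliocene (2.753), Lopingian (7.608), Paleocene (10), Oligocene (10.87), Furongian (11.6), Terreneuvian (17.8), Eocene (22.1).
The second shortest is Pliocene at 2.753 Myr.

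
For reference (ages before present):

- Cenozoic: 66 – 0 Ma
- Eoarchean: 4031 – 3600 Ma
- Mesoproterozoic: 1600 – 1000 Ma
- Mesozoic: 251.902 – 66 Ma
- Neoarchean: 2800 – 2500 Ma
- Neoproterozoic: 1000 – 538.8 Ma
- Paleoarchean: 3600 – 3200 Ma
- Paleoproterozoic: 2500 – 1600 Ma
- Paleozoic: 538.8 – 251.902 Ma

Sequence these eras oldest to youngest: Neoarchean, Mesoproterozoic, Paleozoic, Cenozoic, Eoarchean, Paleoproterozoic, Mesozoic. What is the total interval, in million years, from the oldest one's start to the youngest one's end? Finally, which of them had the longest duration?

Eoarchean → Neoarchean → Paleoproterozoic → Mesoproterozoic → Paleozoic → Mesozoic → Cenozoic; total span 4031 Myr; longest is Paleoproterozoic

From the excerpt: Neoarchean 2800–2500; Mesoproterozoic 1600–1000; Paleozoic 538.8–251.902; Cenozoic 66–0; Eoarchean 4031–3600; Paleoproterozoic 2500–1600; Mesozoic 251.902–66 (Ma).
Larger Ma is earlier, so the oldest is Eoarchean and the youngest is Cenozoic; oldest to youngest: Eoarchean, Neoarchean, Paleoproterozoic, Mesoproterozoic, Paleozoic, Mesozoic, Cenozoic.
Oldest start 4031 minus youngest end 0 gives 4031 Myr overall.
Individual lengths (start − end): Neoarchean 300; Mesozoic 185.902; Mesoproterozoic 600; Cenozoic 66; Eoarchean 431; Paleoproterozoic 900; Paleozoic 286.898. The largest is Paleoproterozoic at 900 Myr.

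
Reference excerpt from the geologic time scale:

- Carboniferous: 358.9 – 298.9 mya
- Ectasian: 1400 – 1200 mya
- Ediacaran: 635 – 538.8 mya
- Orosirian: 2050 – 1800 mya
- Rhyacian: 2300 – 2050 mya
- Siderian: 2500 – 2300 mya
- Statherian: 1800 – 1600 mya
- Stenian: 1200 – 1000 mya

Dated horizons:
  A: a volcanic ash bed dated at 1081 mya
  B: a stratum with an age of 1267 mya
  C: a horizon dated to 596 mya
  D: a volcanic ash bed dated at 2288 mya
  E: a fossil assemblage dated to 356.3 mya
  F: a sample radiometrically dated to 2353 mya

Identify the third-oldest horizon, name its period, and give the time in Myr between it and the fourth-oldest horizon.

B, in the Ectasian; 186 million years to A

Sorted oldest-first by Ma: F (2353), D (2288), B (1267), A (1081), C (596), E (356.3).
The third oldest is B at 1267 Ma, which lies in 1400–1200 Ma: the Ectasian.
The fourth oldest is A at 1081 Ma; separation = |1267 − 1081| = 186 Myr.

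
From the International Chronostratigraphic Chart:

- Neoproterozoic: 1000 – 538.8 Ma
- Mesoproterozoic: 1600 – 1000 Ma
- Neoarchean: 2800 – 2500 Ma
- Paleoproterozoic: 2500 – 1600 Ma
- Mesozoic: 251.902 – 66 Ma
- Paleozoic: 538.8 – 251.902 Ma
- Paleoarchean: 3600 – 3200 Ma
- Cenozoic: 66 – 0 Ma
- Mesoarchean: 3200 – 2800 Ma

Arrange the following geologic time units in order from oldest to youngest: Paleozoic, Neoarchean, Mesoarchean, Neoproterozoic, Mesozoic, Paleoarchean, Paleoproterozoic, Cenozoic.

Read off each span (Ma): Paleozoic 538.8–251.902; Neoarchean 2800–2500; Mesoarchean 3200–2800; Neoproterozoic 1000–538.8; Mesozoic 251.902–66; Paleoarchean 3600–3200; Paleoproterozoic 2500–1600; Cenozoic 66–0.
Larger Ma is older, so oldest→youngest is Paleoarchean, Mesoarchean, Neoarchean, Paleoproterozoic, Neoproterozoic, Paleozoic, Mesozoic, Cenozoic.

Paleoarchean, Mesoarchean, Neoarchean, Paleoproterozoic, Neoproterozoic, Paleozoic, Mesozoic, Cenozoic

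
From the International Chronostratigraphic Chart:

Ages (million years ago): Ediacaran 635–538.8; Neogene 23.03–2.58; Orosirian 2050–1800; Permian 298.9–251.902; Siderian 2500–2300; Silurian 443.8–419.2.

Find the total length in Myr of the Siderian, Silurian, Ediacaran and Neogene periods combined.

341.25 million years

Duration is start − end for each: (2500 − 2300) + (443.8 − 419.2) + (635 − 538.8) + (23.03 − 2.58).
That is 200 + 24.6 + 96.2 + 20.45, which totals 341.25 million years.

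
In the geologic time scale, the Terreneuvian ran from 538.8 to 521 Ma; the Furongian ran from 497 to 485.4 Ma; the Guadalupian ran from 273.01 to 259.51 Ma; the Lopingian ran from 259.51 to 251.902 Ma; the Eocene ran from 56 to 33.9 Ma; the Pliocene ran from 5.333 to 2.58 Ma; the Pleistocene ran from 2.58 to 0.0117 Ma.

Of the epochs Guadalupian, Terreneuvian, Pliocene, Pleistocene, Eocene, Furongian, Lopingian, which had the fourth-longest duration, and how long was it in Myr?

Furongian, 11.6 million years

Durations: Guadalupian 13.5; Terreneuvian 17.8; Pliocene 2.753; Pleistocene 2.5683; Eocene 22.1; Furongian 11.6; Lopingian 7.608 Myr.
Sorted longest-first: Eocene (22.1), Terreneuvian (17.8), Guadalupian (13.5), Furongian (11.6), Lopingian (7.608), Pliocene (2.753), Pleistocene (2.5683).
The fourth longest is Furongian at 11.6 Myr.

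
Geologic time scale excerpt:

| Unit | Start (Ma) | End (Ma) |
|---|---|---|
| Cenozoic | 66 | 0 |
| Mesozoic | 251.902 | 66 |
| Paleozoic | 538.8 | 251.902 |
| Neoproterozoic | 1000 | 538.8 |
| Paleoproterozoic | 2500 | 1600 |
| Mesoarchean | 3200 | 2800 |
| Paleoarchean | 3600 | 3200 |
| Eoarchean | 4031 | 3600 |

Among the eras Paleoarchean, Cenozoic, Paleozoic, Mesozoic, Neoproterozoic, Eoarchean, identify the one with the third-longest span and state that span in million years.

Paleoarchean, 400 million years

Start − end for each: Paleoarchean 3600 − 3200 = 400; Cenozoic 66 − 0 = 66; Paleozoic 538.8 − 251.902 = 286.898; Mesozoic 251.902 − 66 = 185.902; Neoproterozoic 1000 − 538.8 = 461.2; Eoarchean 4031 − 3600 = 431.
Ranking these from longest: Neoproterozoic > Eoarchean > Paleoarchean > Paleozoic > Mesozoic > Cenozoic.
Position 3 in that ranking is Paleoarchean, which lasted 400 Myr.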